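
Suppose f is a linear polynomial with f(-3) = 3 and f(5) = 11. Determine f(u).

Using the Lagrange interpolation formula with nodes -3, 5:
  L_0(u) = (u - 5) / -8
  L_1(u) = (u + 3) / 8
Then f(u) = 3·L_0(u) + 11·L_1(u).
Expanding and collecting terms gives f(u) = u + 6.
Check: f(-3) = 3. ✓

f(u) = u + 6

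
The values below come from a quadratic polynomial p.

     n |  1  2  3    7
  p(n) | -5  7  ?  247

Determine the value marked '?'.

31

The 3 known points determine the degree-2 polynomial uniquely.
Write p(n) = an^2 + bn + c. Substituting each data point gives a linear system:
  a + b + c = -5
  4a + 2b + c = 7
  49a + 7b + c = 247
Solving the system yields a = 6, b = -6, c = -5.
So p(n) = 6n^2 - 6n - 5.
Then p(3) = 31.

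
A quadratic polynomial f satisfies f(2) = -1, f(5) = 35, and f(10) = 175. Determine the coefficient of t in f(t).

Write f(t) = at^2 + bt + c. Substituting each data point gives a linear system:
  4a + 2b + c = -1
  25a + 5b + c = 35
  100a + 10b + c = 175
Solving the system yields a = 2, b = -2, c = -5.
So f(t) = 2t^2 - 2t - 5.
The coefficient of t is -2.

-2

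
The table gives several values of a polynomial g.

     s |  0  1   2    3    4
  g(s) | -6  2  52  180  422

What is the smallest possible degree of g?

Forward differences of the values at s = 0, 1, 2, 3, 4:
  g  : -6  2  52  180  422
  Δ  : 8  50  128  242
  Δ^2: 42  78  114
  Δ^3: 36  36
  Δ^4: 0
The third differences are constant (36) and nonzero, while all higher differences vanish, so the minimal degree is 3.

3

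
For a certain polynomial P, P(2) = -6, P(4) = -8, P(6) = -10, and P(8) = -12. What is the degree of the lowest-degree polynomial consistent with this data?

1

Forward differences of the values at u = 2, 4, 6, 8:
  P  : -6  -8  -10  -12
  Δ  : -2  -2  -2
  Δ^2: 0  0
  Δ^3: 0
The first differences are constant (-2) and nonzero, while all higher differences vanish, so the minimal degree is 1.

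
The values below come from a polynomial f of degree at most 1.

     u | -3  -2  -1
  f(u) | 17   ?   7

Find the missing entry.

The 2 known points determine the degree-1 polynomial uniquely.
Write f(u) = au + b. Substituting each data point gives a linear system:
  -3a + b = 17
  -a + b = 7
Solving the system yields a = -5, b = 2.
So f(u) = -5u + 2.
Then f(-2) = 12.

12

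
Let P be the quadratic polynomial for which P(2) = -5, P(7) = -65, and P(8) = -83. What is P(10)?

Write P(t) = at^2 + bt + c. Substituting each data point gives a linear system:
  4a + 2b + c = -5
  49a + 7b + c = -65
  64a + 8b + c = -83
Solving the system yields a = -1, b = -3, c = 5.
So P(t) = -t² - 3t + 5.
Then P(10) = -125.

-125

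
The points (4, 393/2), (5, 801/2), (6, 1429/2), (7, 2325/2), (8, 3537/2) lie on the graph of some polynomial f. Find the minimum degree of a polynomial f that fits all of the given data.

3

Forward differences of the values at t = 4, 5, 6, 7, 8:
  f  : 393/2  801/2  1429/2  2325/2  3537/2
  Δ  : 204  314  448  606
  Δ^2: 110  134  158
  Δ^3: 24  24
  Δ^4: 0
The third differences are constant (24) and nonzero, while all higher differences vanish, so the minimal degree is 3.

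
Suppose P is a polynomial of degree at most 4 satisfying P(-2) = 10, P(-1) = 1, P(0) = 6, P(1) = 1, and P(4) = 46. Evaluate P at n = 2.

Write P(n) = an^4 + bn^3 + cn^2 + dn + e. Substituting each data point gives a linear system:
  16a - 8b + 4c - 2d + e = 10
  a - b + c - d + e = 1
  e = 6
  a + b + c + d + e = 1
  256a + 64b + 16c + 4d + e = 46
Solving the system yields a = 1, b = -2, c = -6, d = 2, e = 6.
So P(n) = n⁴ - 2n³ - 6n² + 2n + 6.
Then P(2) = -14.

-14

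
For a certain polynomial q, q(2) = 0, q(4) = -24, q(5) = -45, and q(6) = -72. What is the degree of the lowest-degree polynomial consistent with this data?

Divided differences on the nodes 2, 4, 5, 6:
  order 0: 0  -24  -45  -72
  order 1: -12  -21  -27
  order 2: -3  -3
  order 3: 0
The order-2 divided differences are all -3 (nonzero) and every higher order vanishes, so the data lies on a polynomial of degree exactly 2.

2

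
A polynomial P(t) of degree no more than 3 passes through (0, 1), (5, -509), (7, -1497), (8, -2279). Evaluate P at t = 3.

Write P(t) = at^3 + bt^2 + ct + d. Substituting each data point gives a linear system:
  d = 1
  125a + 25b + 5c + d = -509
  343a + 49b + 7c + d = -1497
  512a + 64b + 8c + d = -2279
Solving the system yields a = -5, b = 4, c = 3, d = 1.
So P(t) = -5t^3 + 4t^2 + 3t + 1.
Then P(3) = -89.

-89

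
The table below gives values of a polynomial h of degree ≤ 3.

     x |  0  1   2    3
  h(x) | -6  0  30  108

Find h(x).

h(x) = 4x^3 + 2x - 6

Write h(x) = ax^3 + bx^2 + cx + d. Substituting each data point gives a linear system:
  d = -6
  a + b + c + d = 0
  8a + 4b + 2c + d = 30
  27a + 9b + 3c + d = 108
Solving the system yields a = 4, b = 0, c = 2, d = -6.
So h(x) = 4x³ + 2x - 6.
Check: h(0) = -6. ✓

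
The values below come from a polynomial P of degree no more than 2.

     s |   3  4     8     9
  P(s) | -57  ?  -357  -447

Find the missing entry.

-97

The 3 known points determine the degree-2 polynomial uniquely.
Write P(s) = as^2 + bs + c. Substituting each data point gives a linear system:
  9a + 3b + c = -57
  64a + 8b + c = -357
  81a + 9b + c = -447
Solving the system yields a = -5, b = -5, c = 3.
So P(s) = -5s^2 - 5s + 3.
Then P(4) = -97.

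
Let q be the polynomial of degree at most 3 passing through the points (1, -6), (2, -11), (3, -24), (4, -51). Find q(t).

q(t) = -t^3 + 2t^2 - 4t - 3

Write q(t) = at^3 + bt^2 + ct + d. Substituting each data point gives a linear system:
  a + b + c + d = -6
  8a + 4b + 2c + d = -11
  27a + 9b + 3c + d = -24
  64a + 16b + 4c + d = -51
Solving the system yields a = -1, b = 2, c = -4, d = -3.
So q(t) = -t^3 + 2t^2 - 4t - 3.
Check: q(1) = -6. ✓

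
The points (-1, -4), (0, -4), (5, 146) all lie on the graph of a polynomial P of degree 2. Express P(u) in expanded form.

Using the Lagrange interpolation formula with nodes -1, 0, 5:
  L_0(u) = u(u - 5) / 6
  L_1(u) = (u + 1)(u - 5) / -5
  L_2(u) = (u + 1)u / 30
Then P(u) = -4·L_0(u) - 4·L_1(u) + 146·L_2(u).
Expanding and collecting terms gives P(u) = 5u² + 5u - 4.
Check: P(-1) = -4. ✓

P(u) = 5u^2 + 5u - 4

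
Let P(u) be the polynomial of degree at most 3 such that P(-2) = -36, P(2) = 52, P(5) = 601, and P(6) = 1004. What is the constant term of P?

Write P(u) = au^3 + bu^2 + cu + d. Substituting each data point gives a linear system:
  -8a + 4b - 2c + d = -36
  8a + 4b + 2c + d = 52
  125a + 25b + 5c + d = 601
  216a + 36b + 6c + d = 1004
Solving the system yields a = 4, b = 3, c = 6, d = -4.
So P(u) = 4u^3 + 3u^2 + 6u - 4.
The constant term is -4.

-4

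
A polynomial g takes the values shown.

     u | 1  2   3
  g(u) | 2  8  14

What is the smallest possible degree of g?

1

Forward differences of the values at u = 1, 2, 3:
  g  : 2  8  14
  Δ  : 6  6
  Δ^2: 0
The first differences are constant (6) and nonzero, while all higher differences vanish, so the minimal degree is 1.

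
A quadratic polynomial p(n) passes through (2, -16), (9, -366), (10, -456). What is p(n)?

Using the Lagrange interpolation formula with nodes 2, 9, 10:
  L_0(n) = (n - 9)(n - 10) / 56
  L_1(n) = (n - 2)(n - 10) / -7
  L_2(n) = (n - 2)(n - 9) / 8
Then p(n) = -16·L_0(n) - 366·L_1(n) - 456·L_2(n).
Expanding and collecting terms gives p(n) = -5n² + 5n - 6.
Check: p(10) = -456. ✓

p(n) = -5n^2 + 5n - 6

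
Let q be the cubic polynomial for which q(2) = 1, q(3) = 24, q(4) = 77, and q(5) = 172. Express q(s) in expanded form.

q(s) = 2s^3 - 3s^2 - 3

Write q(s) = as^3 + bs^2 + cs + d. Substituting each data point gives a linear system:
  8a + 4b + 2c + d = 1
  27a + 9b + 3c + d = 24
  64a + 16b + 4c + d = 77
  125a + 25b + 5c + d = 172
Solving the system yields a = 2, b = -3, c = 0, d = -3.
So q(s) = 2s^3 - 3s^2 - 3.
Check: q(2) = 1. ✓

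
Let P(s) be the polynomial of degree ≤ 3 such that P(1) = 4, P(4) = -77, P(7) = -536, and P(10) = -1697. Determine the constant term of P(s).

Write P(s) = as^3 + bs^2 + cs + d. Substituting each data point gives a linear system:
  a + b + c + d = 4
  64a + 16b + 4c + d = -77
  343a + 49b + 7c + d = -536
  1000a + 100b + 10c + d = -1697
Solving the system yields a = -2, b = 3, c = 0, d = 3.
So P(s) = -2s^3 + 3s^2 + 3.
The constant term is 3.

3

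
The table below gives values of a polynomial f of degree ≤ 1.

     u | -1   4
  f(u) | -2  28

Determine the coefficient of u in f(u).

6

Write f(u) = au + b. Substituting each data point gives a linear system:
  -a + b = -2
  4a + b = 28
Solving the system yields a = 6, b = 4.
So f(u) = 6u + 4.
The leading coefficient is 6.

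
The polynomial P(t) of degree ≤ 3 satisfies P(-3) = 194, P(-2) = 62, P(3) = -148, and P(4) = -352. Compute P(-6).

Using the Lagrange interpolation formula with nodes -3, -2, 3, 4:
  L_0(t) = (t + 2)(t - 3)(t - 4) / -42
  L_1(t) = (t + 3)(t - 3)(t - 4) / 30
  L_2(t) = (t + 3)(t + 2)(t - 4) / -30
  L_3(t) = (t + 3)(t + 2)(t - 3) / 42
Then P(t) = 194·L_0(t) + 62·L_1(t) - 148·L_2(t) - 352·L_3(t).
Expanding and collecting terms gives P(t) = -6t^3 + 3t^2 - 3t - 4.
Evaluating at t = -6: P(-6) = 1418.

1418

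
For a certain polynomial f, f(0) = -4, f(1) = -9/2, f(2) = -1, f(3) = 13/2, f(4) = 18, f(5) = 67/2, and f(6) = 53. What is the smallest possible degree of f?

Forward differences of the values at x = 0, 1, 2, 3, 4, 5, 6:
  f  : -4  -9/2  -1  13/2  18  67/2  53
  Δ  : -1/2  7/2  15/2  23/2  31/2  39/2
  Δ^2: 4  4  4  4  4
  Δ^3: 0  0  0  0
  Δ^4: 0  0  0
  Δ^5: 0  0
  Δ^6: 0
The second differences are constant (4) and nonzero, while all higher differences vanish, so the minimal degree is 2.

2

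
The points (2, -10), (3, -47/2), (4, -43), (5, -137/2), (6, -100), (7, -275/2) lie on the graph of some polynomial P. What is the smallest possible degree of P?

Forward differences of the values at u = 2, 3, 4, 5, 6, 7:
  P  : -10  -47/2  -43  -137/2  -100  -275/2
  Δ  : -27/2  -39/2  -51/2  -63/2  -75/2
  Δ^2: -6  -6  -6  -6
  Δ^3: 0  0  0
  Δ^4: 0  0
  Δ^5: 0
The second differences are constant (-6) and nonzero, while all higher differences vanish, so the minimal degree is 2.

2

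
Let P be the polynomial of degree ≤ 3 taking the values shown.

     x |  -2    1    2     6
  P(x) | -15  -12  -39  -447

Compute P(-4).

-27

Using the Lagrange interpolation formula with nodes -2, 1, 2, 6:
  L_0(x) = (x - 1)(x - 2)(x - 6) / -96
  L_1(x) = (x + 2)(x - 2)(x - 6) / 15
  L_2(x) = (x + 2)(x - 1)(x - 6) / -16
  L_3(x) = (x + 2)(x - 1)(x - 2) / 160
Then P(x) = -15·L_0(x) - 12·L_1(x) - 39·L_2(x) - 447·L_3(x).
Expanding and collecting terms gives P(x) = -x^3 - 6x^2 - 2x - 3.
Evaluating at x = -4: P(-4) = -27.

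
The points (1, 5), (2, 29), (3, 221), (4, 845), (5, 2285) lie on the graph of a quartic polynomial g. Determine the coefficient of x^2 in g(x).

-5

Write g(x) = ax^4 + bx^3 + cx^2 + dx + e. Substituting each data point gives a linear system:
  a + b + c + d + e = 5
  16a + 8b + 4c + 2d + e = 29
  81a + 27b + 9c + 3d + e = 221
  256a + 64b + 16c + 4d + e = 845
  625a + 125b + 25c + 5d + e = 2285
Solving the system yields a = 5, b = -6, c = -5, d = 6, e = 5.
So g(x) = 5x⁴ - 6x³ - 5x² + 6x + 5.
The coefficient of x^2 is -5.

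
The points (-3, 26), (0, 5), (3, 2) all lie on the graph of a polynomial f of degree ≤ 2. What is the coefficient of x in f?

-4

Write f(x) = ax^2 + bx + c. Substituting each data point gives a linear system:
  9a - 3b + c = 26
  c = 5
  9a + 3b + c = 2
Solving the system yields a = 1, b = -4, c = 5.
So f(x) = x^2 - 4x + 5.
The coefficient of x is -4.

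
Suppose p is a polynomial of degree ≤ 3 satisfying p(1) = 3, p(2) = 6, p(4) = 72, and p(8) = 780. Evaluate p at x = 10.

1614

Using the Lagrange interpolation formula with nodes 1, 2, 4, 8:
  L_0(x) = (x - 2)(x - 4)(x - 8) / -21
  L_1(x) = (x - 1)(x - 4)(x - 8) / 12
  L_2(x) = (x - 1)(x - 2)(x - 8) / -24
  L_3(x) = (x - 1)(x - 2)(x - 4) / 168
Then p(x) = 3·L_0(x) + 6·L_1(x) + 72·L_2(x) + 780·L_3(x).
Expanding and collecting terms gives p(x) = 2x³ - 4x² + x + 4.
Evaluating at x = 10: p(10) = 1614.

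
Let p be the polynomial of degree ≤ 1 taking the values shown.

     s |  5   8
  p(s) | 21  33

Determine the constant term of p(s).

1

Write p(s) = as + b. Substituting each data point gives a linear system:
  5a + b = 21
  8a + b = 33
Solving the system yields a = 4, b = 1.
So p(s) = 4s + 1.
The constant term is 1.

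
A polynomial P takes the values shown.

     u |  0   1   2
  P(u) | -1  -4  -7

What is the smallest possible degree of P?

1

Forward differences of the values at u = 0, 1, 2:
  P  : -1  -4  -7
  Δ  : -3  -3
  Δ^2: 0
The first differences are constant (-3) and nonzero, while all higher differences vanish, so the minimal degree is 1.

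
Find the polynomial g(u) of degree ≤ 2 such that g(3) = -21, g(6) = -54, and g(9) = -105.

Write g(u) = au^2 + bu + c. Substituting each data point gives a linear system:
  9a + 3b + c = -21
  36a + 6b + c = -54
  81a + 9b + c = -105
Solving the system yields a = -1, b = -2, c = -6.
So g(u) = -u^2 - 2u - 6.
Check: g(9) = -105. ✓

g(u) = -u^2 - 2u - 6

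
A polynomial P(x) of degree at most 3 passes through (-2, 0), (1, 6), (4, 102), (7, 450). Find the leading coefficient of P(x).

Write P(x) = ax^3 + bx^2 + cx + d. Substituting each data point gives a linear system:
  -8a + 4b - 2c + d = 0
  a + b + c + d = 6
  64a + 16b + 4c + d = 102
  343a + 49b + 7c + d = 450
Solving the system yields a = 1, b = 2, c = 1, d = 2.
So P(x) = x³ + 2x² + x + 2.
The leading coefficient is 1.

1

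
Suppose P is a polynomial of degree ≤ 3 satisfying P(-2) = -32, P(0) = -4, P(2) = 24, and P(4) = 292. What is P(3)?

Forward differences of the values at n = -2, 0, 2, 4:
  P  : -32  -4  24  292
  Δ  : 28  28  268
  Δ^2: 0  240
  Δ^3: 240
The third differences are constant, confirming degree 3.
Interpolating (Newton forward form) and evaluating at n = 3 gives P(3) = 113.

113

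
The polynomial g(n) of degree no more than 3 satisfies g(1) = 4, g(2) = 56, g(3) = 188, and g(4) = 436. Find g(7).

2236

Using the Lagrange interpolation formula with nodes 1, 2, 3, 4:
  L_0(n) = (n - 2)(n - 3)(n - 4) / -6
  L_1(n) = (n - 1)(n - 3)(n - 4) / 2
  L_2(n) = (n - 1)(n - 2)(n - 4) / -2
  L_3(n) = (n - 1)(n - 2)(n - 3) / 6
Then g(n) = 4·L_0(n) + 56·L_1(n) + 188·L_2(n) + 436·L_3(n).
Expanding and collecting terms gives g(n) = 6n^3 + 4n^2 - 2n - 4.
Evaluating at n = 7: g(7) = 2236.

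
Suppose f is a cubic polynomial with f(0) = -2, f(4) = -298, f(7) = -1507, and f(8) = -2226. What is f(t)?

f(t) = -4t^3 - 3t^2 + 2t - 2

Write f(t) = at^3 + bt^2 + ct + d. Substituting each data point gives a linear system:
  d = -2
  64a + 16b + 4c + d = -298
  343a + 49b + 7c + d = -1507
  512a + 64b + 8c + d = -2226
Solving the system yields a = -4, b = -3, c = 2, d = -2.
So f(t) = -4t^3 - 3t^2 + 2t - 2.
Check: f(0) = -2. ✓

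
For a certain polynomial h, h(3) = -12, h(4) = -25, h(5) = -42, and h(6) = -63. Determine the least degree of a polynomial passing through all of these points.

Forward differences of the values at n = 3, 4, 5, 6:
  h  : -12  -25  -42  -63
  Δ  : -13  -17  -21
  Δ^2: -4  -4
  Δ^3: 0
The second differences are constant (-4) and nonzero, while all higher differences vanish, so the minimal degree is 2.

2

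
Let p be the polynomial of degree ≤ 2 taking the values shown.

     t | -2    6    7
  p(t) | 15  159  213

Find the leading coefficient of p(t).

Write p(t) = at^2 + bt + c. Substituting each data point gives a linear system:
  4a - 2b + c = 15
  36a + 6b + c = 159
  49a + 7b + c = 213
Solving the system yields a = 4, b = 2, c = 3.
So p(t) = 4t^2 + 2t + 3.
The leading coefficient is 4.

4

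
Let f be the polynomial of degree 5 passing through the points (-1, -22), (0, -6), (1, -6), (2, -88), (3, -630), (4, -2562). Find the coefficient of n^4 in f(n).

Write f(n) = an^5 + bn^4 + cn^3 + dn^2 + en + k. Substituting each data point gives a linear system:
  -a + b - c + d - e + k = -22
  k = -6
  a + b + c + d + e + k = -6
  32a + 16b + 8c + 4d + 2e + k = -88
  243a + 81b + 27c + 9d + 3e + k = -630
  1024a + 256b + 64c + 16d + 4e + k = -2562
Solving the system yields a = -2, b = -3, c = 5, d = -5, e = 5, k = -6.
So f(n) = -2n^5 - 3n^4 + 5n^3 - 5n^2 + 5n - 6.
The coefficient of n^4 is -3.

-3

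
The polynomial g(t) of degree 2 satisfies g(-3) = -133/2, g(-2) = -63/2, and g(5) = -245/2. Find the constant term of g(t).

Write g(t) = at^2 + bt + c. Substituting each data point gives a linear system:
  9a - 3b + c = -133/2
  4a - 2b + c = -63/2
  25a + 5b + c = -245/2
Solving the system yields a = -6, b = 5, c = 5/2.
So g(t) = -6t^2 + 5t + 5/2.
The constant term is 5/2.

5/2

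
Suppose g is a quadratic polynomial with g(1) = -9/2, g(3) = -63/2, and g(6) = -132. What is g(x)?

Using the Lagrange interpolation formula with nodes 1, 3, 6:
  L_0(x) = (x - 3)(x - 6) / 10
  L_1(x) = (x - 1)(x - 6) / -6
  L_2(x) = (x - 1)(x - 3) / 15
Then g(x) = -9/2·L_0(x) - 63/2·L_1(x) - 132·L_2(x).
Expanding and collecting terms gives g(x) = -4x^2 + (5/2)x - 3.
Check: g(3) = -63/2. ✓

g(x) = -4x^2 + (5/2)x - 3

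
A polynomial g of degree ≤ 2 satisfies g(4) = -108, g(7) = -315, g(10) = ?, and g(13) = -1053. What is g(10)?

On equispaced nodes a degree-2 polynomial has vanishing third forward difference, so
  - g(4) + 3·g(7) - 3·g(10) + g(13) = 0.
Substituting the known values and solving for g(10):
  -3·g(10) = 1890
  g(10) = -630.

-630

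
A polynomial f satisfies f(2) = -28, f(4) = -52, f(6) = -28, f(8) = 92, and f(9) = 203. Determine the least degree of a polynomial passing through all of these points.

3

Divided differences on the nodes 2, 4, 6, 8, 9:
  order 0: -28  -52  -28  92  203
  order 1: -12  12  60  111
  order 2: 6  12  17
  order 3: 1  1
  order 4: 0
The order-3 divided differences are all 1 (nonzero) and every higher order vanishes, so the data lies on a polynomial of degree exactly 3.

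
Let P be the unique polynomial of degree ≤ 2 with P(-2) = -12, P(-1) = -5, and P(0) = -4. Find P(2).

Using the Lagrange interpolation formula with nodes -2, -1, 0:
  L_0(u) = (u + 1)u / 2
  L_1(u) = (u + 2)u / -1
  L_2(u) = (u + 2)(u + 1) / 2
Then P(u) = -12·L_0(u) - 5·L_1(u) - 4·L_2(u).
Expanding and collecting terms gives P(u) = -3u^2 - 2u - 4.
Evaluating at u = 2: P(2) = -20.

-20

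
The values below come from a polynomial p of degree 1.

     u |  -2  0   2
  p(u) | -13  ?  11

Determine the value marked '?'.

The 2 known points determine the degree-1 polynomial uniquely.
Write p(u) = au + b. Substituting each data point gives a linear system:
  -2a + b = -13
  2a + b = 11
Solving the system yields a = 6, b = -1.
So p(u) = 6u - 1.
Then p(0) = -1.

-1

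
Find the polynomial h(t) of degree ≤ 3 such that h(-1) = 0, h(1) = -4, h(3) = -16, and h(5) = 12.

h(t) = t^3 - 4t^2 - 3t + 2

Using the Lagrange interpolation formula with nodes -1, 1, 3, 5:
  L_0(t) = (t - 1)(t - 3)(t - 5) / -48
  L_1(t) = (t + 1)(t - 3)(t - 5) / 16
  L_2(t) = (t + 1)(t - 1)(t - 5) / -16
  L_3(t) = (t + 1)(t - 1)(t - 3) / 48
Then h(t) = 0·L_0(t) - 4·L_1(t) - 16·L_2(t) + 12·L_3(t).
Expanding and collecting terms gives h(t) = t^3 - 4t^2 - 3t + 2.
Check: h(-1) = 0. ✓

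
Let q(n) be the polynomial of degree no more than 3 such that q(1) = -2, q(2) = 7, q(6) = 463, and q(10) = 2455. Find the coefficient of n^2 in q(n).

-6

Write q(n) = an^3 + bn^2 + cn + d. Substituting each data point gives a linear system:
  a + b + c + d = -2
  8a + 4b + 2c + d = 7
  216a + 36b + 6c + d = 463
  1000a + 100b + 10c + d = 2455
Solving the system yields a = 3, b = -6, c = 6, d = -5.
So q(n) = 3n^3 - 6n^2 + 6n - 5.
The coefficient of n^2 is -6.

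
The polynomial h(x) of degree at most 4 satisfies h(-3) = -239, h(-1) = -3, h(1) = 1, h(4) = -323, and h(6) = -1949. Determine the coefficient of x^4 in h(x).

Write h(x) = ax^4 + bx^3 + cx^2 + dx + e. Substituting each data point gives a linear system:
  81a - 27b + 9c - 3d + e = -239
  a - b + c - d + e = -3
  a + b + c + d + e = 1
  256a + 64b + 16c + 4d + e = -323
  1296a + 216b + 36c + 6d + e = -1949
Solving the system yields a = -2, b = 3, c = 0, d = -1, e = 1.
So h(x) = -2x^4 + 3x^3 - x + 1.
The leading coefficient is -2.

-2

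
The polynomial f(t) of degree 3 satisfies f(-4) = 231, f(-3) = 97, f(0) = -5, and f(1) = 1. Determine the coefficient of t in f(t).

Write f(t) = at^3 + bt^2 + ct + d. Substituting each data point gives a linear system:
  -64a + 16b - 4c + d = 231
  -27a + 9b - 3c + d = 97
  d = -5
  a + b + c + d = 1
Solving the system yields a = -3, b = 4, c = 5, d = -5.
So f(t) = -3t^3 + 4t^2 + 5t - 5.
The coefficient of t is 5.

5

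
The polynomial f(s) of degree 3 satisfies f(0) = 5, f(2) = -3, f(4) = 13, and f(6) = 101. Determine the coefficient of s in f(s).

-2

Write f(s) = as^3 + bs^2 + cs + d. Substituting each data point gives a linear system:
  d = 5
  8a + 4b + 2c + d = -3
  64a + 16b + 4c + d = 13
  216a + 36b + 6c + d = 101
Solving the system yields a = 1, b = -3, c = -2, d = 5.
So f(s) = s^3 - 3s^2 - 2s + 5.
The coefficient of s is -2.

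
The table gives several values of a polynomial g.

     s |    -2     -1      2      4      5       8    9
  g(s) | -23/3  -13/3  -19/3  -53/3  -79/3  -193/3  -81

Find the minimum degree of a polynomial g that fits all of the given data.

2

Divided differences on the nodes -2, -1, 2, 4, 5, 8, 9:
  order 0: -23/3  -13/3  -19/3  -53/3  -79/3  -193/3  -81
  order 1: 10/3  -2/3  -17/3  -26/3  -38/3  -50/3
  order 2: -1  -1  -1  -1  -1
  order 3: 0  0  0  0
  order 4: 0  0  0
  order 5: 0  0
  order 6: 0
The order-2 divided differences are all -1 (nonzero) and every higher order vanishes, so the data lies on a polynomial of degree exactly 2.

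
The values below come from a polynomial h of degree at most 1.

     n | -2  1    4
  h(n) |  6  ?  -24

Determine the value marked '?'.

The 2 known points determine the degree-1 polynomial uniquely.
Write h(n) = an + b. Substituting each data point gives a linear system:
  -2a + b = 6
  4a + b = -24
Solving the system yields a = -5, b = -4.
So h(n) = -5n - 4.
Then h(1) = -9.

-9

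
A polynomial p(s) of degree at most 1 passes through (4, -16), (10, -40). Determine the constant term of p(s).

0

Write p(s) = as + b. Substituting each data point gives a linear system:
  4a + b = -16
  10a + b = -40
Solving the system yields a = -4, b = 0.
So p(s) = -4s.
The constant term is 0.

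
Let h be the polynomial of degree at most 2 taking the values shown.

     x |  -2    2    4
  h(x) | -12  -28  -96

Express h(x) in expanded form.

h(x) = -5x^2 - 4x

Using the Lagrange interpolation formula with nodes -2, 2, 4:
  L_0(x) = (x - 2)(x - 4) / 24
  L_1(x) = (x + 2)(x - 4) / -8
  L_2(x) = (x + 2)(x - 2) / 12
Then h(x) = -12·L_0(x) - 28·L_1(x) - 96·L_2(x).
Expanding and collecting terms gives h(x) = -5x^2 - 4x.
Check: h(4) = -96. ✓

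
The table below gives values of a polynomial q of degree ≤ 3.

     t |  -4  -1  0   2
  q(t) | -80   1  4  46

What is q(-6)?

-314

Using the Lagrange interpolation formula with nodes -4, -1, 0, 2:
  L_0(t) = (t + 1)t(t - 2) / -72
  L_1(t) = (t + 4)t(t - 2) / 9
  L_2(t) = (t + 4)(t + 1)(t - 2) / -8
  L_3(t) = (t + 4)(t + 1)t / 36
Then q(t) = -80·L_0(t) + 1·L_1(t) + 4·L_2(t) + 46·L_3(t).
Expanding and collecting terms gives q(t) = 2t³ + 4t² + 5t + 4.
Evaluating at t = -6: q(-6) = -314.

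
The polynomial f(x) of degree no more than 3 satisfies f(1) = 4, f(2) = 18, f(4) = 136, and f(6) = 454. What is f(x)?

f(x) = 2x^3 + x^2 - 3x + 4

Using the Lagrange interpolation formula with nodes 1, 2, 4, 6:
  L_0(x) = (x - 2)(x - 4)(x - 6) / -15
  L_1(x) = (x - 1)(x - 4)(x - 6) / 8
  L_2(x) = (x - 1)(x - 2)(x - 6) / -12
  L_3(x) = (x - 1)(x - 2)(x - 4) / 40
Then f(x) = 4·L_0(x) + 18·L_1(x) + 136·L_2(x) + 454·L_3(x).
Expanding and collecting terms gives f(x) = 2x^3 + x^2 - 3x + 4.
Check: f(1) = 4. ✓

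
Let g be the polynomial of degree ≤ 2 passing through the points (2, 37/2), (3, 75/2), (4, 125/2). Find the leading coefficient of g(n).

Write g(n) = an^2 + bn + c. Substituting each data point gives a linear system:
  4a + 2b + c = 37/2
  9a + 3b + c = 75/2
  16a + 4b + c = 125/2
Solving the system yields a = 3, b = 4, c = -3/2.
So g(n) = 3n^2 + 4n - 3/2.
The leading coefficient is 3.

3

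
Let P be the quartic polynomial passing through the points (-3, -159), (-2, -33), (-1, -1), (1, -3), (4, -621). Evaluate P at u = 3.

-213

Write P(u) = au^4 + bu^3 + cu^2 + du + e. Substituting each data point gives a linear system:
  81a - 27b + 9c - 3d + e = -159
  16a - 8b + 4c - 2d + e = -33
  a - b + c - d + e = -1
  a + b + c + d + e = -3
  256a + 64b + 16c + 4d + e = -621
Solving the system yields a = -2, b = -1, c = -3, d = 0, e = 3.
So P(u) = -2u^4 - u^3 - 3u^2 + 3.
Then P(3) = -213.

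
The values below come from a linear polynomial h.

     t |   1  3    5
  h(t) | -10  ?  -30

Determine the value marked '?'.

On equispaced nodes a degree-1 polynomial has vanishing second forward difference, so
  h(1) - 2·h(3) + h(5) = 0.
Substituting the known values and solving for h(3):
  -2·h(3) = 40
  h(3) = -20.

-20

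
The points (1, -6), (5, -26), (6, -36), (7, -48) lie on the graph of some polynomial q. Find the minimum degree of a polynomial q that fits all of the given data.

2

Divided differences on the nodes 1, 5, 6, 7:
  order 0: -6  -26  -36  -48
  order 1: -5  -10  -12
  order 2: -1  -1
  order 3: 0
The order-2 divided differences are all -1 (nonzero) and every higher order vanishes, so the data lies on a polynomial of degree exactly 2.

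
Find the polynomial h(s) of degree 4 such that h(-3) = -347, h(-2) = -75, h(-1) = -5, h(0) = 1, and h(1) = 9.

Write h(s) = as^4 + bs^3 + cs^2 + ds + e. Substituting each data point gives a linear system:
  81a - 27b + 9c - 3d + e = -347
  16a - 8b + 4c - 2d + e = -75
  a - b + c - d + e = -5
  e = 1
  a + b + c + d + e = 9
Solving the system yields a = -3, b = 5, c = 4, d = 2, e = 1.
So h(s) = -3s^4 + 5s^3 + 4s^2 + 2s + 1.
Check: h(1) = 9. ✓

h(s) = -3s^4 + 5s^3 + 4s^2 + 2s + 1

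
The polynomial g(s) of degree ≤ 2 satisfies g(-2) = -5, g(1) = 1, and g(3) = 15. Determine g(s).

Using the Lagrange interpolation formula with nodes -2, 1, 3:
  L_0(s) = (s - 1)(s - 3) / 15
  L_1(s) = (s + 2)(s - 3) / -6
  L_2(s) = (s + 2)(s - 1) / 10
Then g(s) = -5·L_0(s) + 1·L_1(s) + 15·L_2(s).
Expanding and collecting terms gives g(s) = s² + 3s - 3.
Check: g(-2) = -5. ✓

g(s) = s^2 + 3s - 3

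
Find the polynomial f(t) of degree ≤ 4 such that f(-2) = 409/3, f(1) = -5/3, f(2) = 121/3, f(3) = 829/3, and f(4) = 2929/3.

f(t) = 5t^4 - 5t^3 + 2t^2 - 4t + 1/3

Write f(t) = at^4 + bt^3 + ct^2 + dt + e. Substituting each data point gives a linear system:
  16a - 8b + 4c - 2d + e = 409/3
  a + b + c + d + e = -5/3
  16a + 8b + 4c + 2d + e = 121/3
  81a + 27b + 9c + 3d + e = 829/3
  256a + 64b + 16c + 4d + e = 2929/3
Solving the system yields a = 5, b = -5, c = 2, d = -4, e = 1/3.
So f(t) = 5t^4 - 5t^3 + 2t^2 - 4t + 1/3.
Check: f(2) = 121/3. ✓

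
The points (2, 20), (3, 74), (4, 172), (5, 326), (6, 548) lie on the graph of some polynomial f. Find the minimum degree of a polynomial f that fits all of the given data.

Forward differences of the values at u = 2, 3, 4, 5, 6:
  f  : 20  74  172  326  548
  Δ  : 54  98  154  222
  Δ^2: 44  56  68
  Δ^3: 12  12
  Δ^4: 0
The third differences are constant (12) and nonzero, while all higher differences vanish, so the minimal degree is 3.

3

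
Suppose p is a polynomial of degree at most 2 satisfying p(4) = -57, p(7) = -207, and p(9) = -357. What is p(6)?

Using the Lagrange interpolation formula with nodes 4, 7, 9:
  L_0(s) = (s - 7)(s - 9) / 15
  L_1(s) = (s - 4)(s - 9) / -6
  L_2(s) = (s - 4)(s - 7) / 10
Then p(s) = -57·L_0(s) - 207·L_1(s) - 357·L_2(s).
Expanding and collecting terms gives p(s) = -5s^2 + 5s + 3.
Evaluating at s = 6: p(6) = -147.

-147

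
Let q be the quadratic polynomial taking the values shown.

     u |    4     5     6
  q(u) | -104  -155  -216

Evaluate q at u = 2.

Using the Lagrange interpolation formula with nodes 4, 5, 6:
  L_0(u) = (u - 5)(u - 6) / 2
  L_1(u) = (u - 4)(u - 6) / -1
  L_2(u) = (u - 4)(u - 5) / 2
Then q(u) = -104·L_0(u) - 155·L_1(u) - 216·L_2(u).
Expanding and collecting terms gives q(u) = -5u² - 6u.
Evaluating at u = 2: q(2) = -32.

-32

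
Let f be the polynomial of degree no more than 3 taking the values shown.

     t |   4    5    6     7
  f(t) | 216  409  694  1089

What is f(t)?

f(t) = 3t^3 + t^2 + t + 4

Write f(t) = at^3 + bt^2 + ct + d. Substituting each data point gives a linear system:
  64a + 16b + 4c + d = 216
  125a + 25b + 5c + d = 409
  216a + 36b + 6c + d = 694
  343a + 49b + 7c + d = 1089
Solving the system yields a = 3, b = 1, c = 1, d = 4.
So f(t) = 3t^3 + t^2 + t + 4.
Check: f(7) = 1089. ✓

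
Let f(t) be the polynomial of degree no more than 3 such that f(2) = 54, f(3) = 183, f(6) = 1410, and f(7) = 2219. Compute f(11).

8415

Using the Lagrange interpolation formula with nodes 2, 3, 6, 7:
  L_0(t) = (t - 3)(t - 6)(t - 7) / -20
  L_1(t) = (t - 2)(t - 6)(t - 7) / 12
  L_2(t) = (t - 2)(t - 3)(t - 7) / -12
  L_3(t) = (t - 2)(t - 3)(t - 6) / 20
Then f(t) = 54·L_0(t) + 183·L_1(t) + 1410·L_2(t) + 2219·L_3(t).
Expanding and collecting terms gives f(t) = 6t³ + 4t² - 5t.
Evaluating at t = 11: f(11) = 8415.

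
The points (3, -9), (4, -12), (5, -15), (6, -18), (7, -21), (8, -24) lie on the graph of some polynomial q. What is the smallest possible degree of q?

Forward differences of the values at u = 3, 4, 5, 6, 7, 8:
  q  : -9  -12  -15  -18  -21  -24
  Δ  : -3  -3  -3  -3  -3
  Δ^2: 0  0  0  0
  Δ^3: 0  0  0
  Δ^4: 0  0
  Δ^5: 0
The first differences are constant (-3) and nonzero, while all higher differences vanish, so the minimal degree is 1.

1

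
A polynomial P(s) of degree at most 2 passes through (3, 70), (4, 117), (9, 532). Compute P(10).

Using the Lagrange interpolation formula with nodes 3, 4, 9:
  L_0(s) = (s - 4)(s - 9) / 6
  L_1(s) = (s - 3)(s - 9) / -5
  L_2(s) = (s - 3)(s - 4) / 30
Then P(s) = 70·L_0(s) + 117·L_1(s) + 532·L_2(s).
Expanding and collecting terms gives P(s) = 6s² + 5s + 1.
Evaluating at s = 10: P(10) = 651.

651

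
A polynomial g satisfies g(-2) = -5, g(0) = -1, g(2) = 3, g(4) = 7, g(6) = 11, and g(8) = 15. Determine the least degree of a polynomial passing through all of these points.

1

Forward differences of the values at t = -2, 0, 2, 4, 6, 8:
  g  : -5  -1  3  7  11  15
  Δ  : 4  4  4  4  4
  Δ^2: 0  0  0  0
  Δ^3: 0  0  0
  Δ^4: 0  0
  Δ^5: 0
The first differences are constant (4) and nonzero, while all higher differences vanish, so the minimal degree is 1.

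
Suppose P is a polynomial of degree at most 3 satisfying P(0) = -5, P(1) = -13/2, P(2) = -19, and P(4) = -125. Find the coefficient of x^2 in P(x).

Write P(x) = ax^3 + bx^2 + cx + d. Substituting each data point gives a linear system:
  d = -5
  a + b + c + d = -13/2
  8a + 4b + 2c + d = -19
  64a + 16b + 4c + d = -125
Solving the system yields a = -2, b = 1/2, c = 0, d = -5.
So P(x) = -2x³ + (1/2)x² - 5.
The coefficient of x^2 is 1/2.

1/2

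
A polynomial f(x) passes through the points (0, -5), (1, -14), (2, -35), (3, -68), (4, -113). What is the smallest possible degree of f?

Forward differences of the values at x = 0, 1, 2, 3, 4:
  f  : -5  -14  -35  -68  -113
  Δ  : -9  -21  -33  -45
  Δ^2: -12  -12  -12
  Δ^3: 0  0
  Δ^4: 0
The second differences are constant (-12) and nonzero, while all higher differences vanish, so the minimal degree is 2.

2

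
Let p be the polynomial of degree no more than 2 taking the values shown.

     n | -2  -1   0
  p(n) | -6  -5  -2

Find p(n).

p(n) = n^2 + 4n - 2

Write p(n) = an^2 + bn + c. Substituting each data point gives a linear system:
  4a - 2b + c = -6
  a - b + c = -5
  c = -2
Solving the system yields a = 1, b = 4, c = -2.
So p(n) = n^2 + 4n - 2.
Check: p(-2) = -6. ✓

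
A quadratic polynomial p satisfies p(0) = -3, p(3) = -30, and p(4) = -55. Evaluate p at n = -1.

-10

Write p(n) = an^2 + bn + c. Substituting each data point gives a linear system:
  c = -3
  9a + 3b + c = -30
  16a + 4b + c = -55
Solving the system yields a = -4, b = 3, c = -3.
So p(n) = -4n² + 3n - 3.
Then p(-1) = -10.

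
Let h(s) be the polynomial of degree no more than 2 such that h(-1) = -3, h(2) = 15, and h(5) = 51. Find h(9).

127

Write h(s) = as^2 + bs + c. Substituting each data point gives a linear system:
  a - b + c = -3
  4a + 2b + c = 15
  25a + 5b + c = 51
Solving the system yields a = 1, b = 5, c = 1.
So h(s) = s^2 + 5s + 1.
Then h(9) = 127.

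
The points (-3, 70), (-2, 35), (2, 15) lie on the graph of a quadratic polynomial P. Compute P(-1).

Write P(s) = as^2 + bs + c. Substituting each data point gives a linear system:
  9a - 3b + c = 70
  4a - 2b + c = 35
  4a + 2b + c = 15
Solving the system yields a = 6, b = -5, c = 1.
So P(s) = 6s^2 - 5s + 1.
Then P(-1) = 12.

12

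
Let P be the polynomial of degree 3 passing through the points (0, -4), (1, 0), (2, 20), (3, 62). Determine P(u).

Write P(u) = au^3 + bu^2 + cu + d. Substituting each data point gives a linear system:
  d = -4
  a + b + c + d = 0
  8a + 4b + 2c + d = 20
  27a + 9b + 3c + d = 62
Solving the system yields a = 1, b = 5, c = -2, d = -4.
So P(u) = u³ + 5u² - 2u - 4.
Check: P(0) = -4. ✓

P(u) = u^3 + 5u^2 - 2u - 4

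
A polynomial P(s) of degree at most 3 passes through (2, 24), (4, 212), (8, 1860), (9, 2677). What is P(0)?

4

Using the Lagrange interpolation formula with nodes 2, 4, 8, 9:
  L_0(s) = (s - 4)(s - 8)(s - 9) / -84
  L_1(s) = (s - 2)(s - 8)(s - 9) / 40
  L_2(s) = (s - 2)(s - 4)(s - 9) / -24
  L_3(s) = (s - 2)(s - 4)(s - 8) / 35
Then P(s) = 24·L_0(s) + 212·L_1(s) + 1860·L_2(s) + 2677·L_3(s).
Expanding and collecting terms gives P(s) = 4s^3 - 3s^2 + 4.
Evaluating at s = 0: P(0) = 4.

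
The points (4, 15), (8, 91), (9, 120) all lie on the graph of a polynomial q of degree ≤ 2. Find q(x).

q(x) = 2x^2 - 5x + 3

Write q(x) = ax^2 + bx + c. Substituting each data point gives a linear system:
  16a + 4b + c = 15
  64a + 8b + c = 91
  81a + 9b + c = 120
Solving the system yields a = 2, b = -5, c = 3.
So q(x) = 2x^2 - 5x + 3.
Check: q(9) = 120. ✓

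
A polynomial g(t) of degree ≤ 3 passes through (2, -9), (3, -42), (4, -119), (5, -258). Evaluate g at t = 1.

Forward differences of the values at t = 2, 3, 4, 5:
  g  : -9  -42  -119  -258
  Δ  : -33  -77  -139
  Δ^2: -44  -62
  Δ^3: -18
The third differences are constant, confirming degree 3.
Interpolating (Newton forward form) and evaluating at t = 1 gives g(1) = -2.

-2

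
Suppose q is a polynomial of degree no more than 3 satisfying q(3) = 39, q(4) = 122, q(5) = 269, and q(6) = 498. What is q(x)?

q(x) = 3x^3 - 4x^2 - 6

Write q(x) = ax^3 + bx^2 + cx + d. Substituting each data point gives a linear system:
  27a + 9b + 3c + d = 39
  64a + 16b + 4c + d = 122
  125a + 25b + 5c + d = 269
  216a + 36b + 6c + d = 498
Solving the system yields a = 3, b = -4, c = 0, d = -6.
So q(x) = 3x^3 - 4x^2 - 6.
Check: q(5) = 269. ✓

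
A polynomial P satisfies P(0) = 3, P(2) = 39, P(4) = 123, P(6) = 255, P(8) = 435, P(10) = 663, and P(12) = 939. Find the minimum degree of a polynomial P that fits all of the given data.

2

Forward differences of the values at x = 0, 2, 4, 6, 8, 10, 12:
  P  : 3  39  123  255  435  663  939
  Δ  : 36  84  132  180  228  276
  Δ^2: 48  48  48  48  48
  Δ^3: 0  0  0  0
  Δ^4: 0  0  0
  Δ^5: 0  0
  Δ^6: 0
The second differences are constant (48) and nonzero, while all higher differences vanish, so the minimal degree is 2.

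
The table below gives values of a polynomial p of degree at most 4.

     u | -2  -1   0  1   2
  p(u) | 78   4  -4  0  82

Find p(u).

p(u) = 5u^4 + u^3 + u^2 - 3u - 4

Write p(u) = au^4 + bu^3 + cu^2 + du + e. Substituting each data point gives a linear system:
  16a - 8b + 4c - 2d + e = 78
  a - b + c - d + e = 4
  e = -4
  a + b + c + d + e = 0
  16a + 8b + 4c + 2d + e = 82
Solving the system yields a = 5, b = 1, c = 1, d = -3, e = -4.
So p(u) = 5u⁴ + u³ + u² - 3u - 4.
Check: p(-1) = 4. ✓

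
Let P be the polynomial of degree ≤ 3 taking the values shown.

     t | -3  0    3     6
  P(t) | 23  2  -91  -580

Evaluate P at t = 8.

Forward differences of the values at t = -3, 0, 3, 6:
  P  : 23  2  -91  -580
  Δ  : -21  -93  -489
  Δ^2: -72  -396
  Δ^3: -324
The third differences are constant, confirming degree 3.
Interpolating (Newton forward form) and evaluating at t = 8 gives P(8) = -1286.

-1286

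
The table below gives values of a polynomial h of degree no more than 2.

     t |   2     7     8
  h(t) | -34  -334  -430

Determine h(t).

h(t) = -6t^2 - 6t + 2

Using the Lagrange interpolation formula with nodes 2, 7, 8:
  L_0(t) = (t - 7)(t - 8) / 30
  L_1(t) = (t - 2)(t - 8) / -5
  L_2(t) = (t - 2)(t - 7) / 6
Then h(t) = -34·L_0(t) - 334·L_1(t) - 430·L_2(t).
Expanding and collecting terms gives h(t) = -6t² - 6t + 2.
Check: h(8) = -430. ✓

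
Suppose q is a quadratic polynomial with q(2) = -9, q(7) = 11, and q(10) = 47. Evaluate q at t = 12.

81

Using the Lagrange interpolation formula with nodes 2, 7, 10:
  L_0(t) = (t - 7)(t - 10) / 40
  L_1(t) = (t - 2)(t - 10) / -15
  L_2(t) = (t - 2)(t - 7) / 24
Then q(t) = -9·L_0(t) + 11·L_1(t) + 47·L_2(t).
Expanding and collecting terms gives q(t) = t^2 - 5t - 3.
Evaluating at t = 12: q(12) = 81.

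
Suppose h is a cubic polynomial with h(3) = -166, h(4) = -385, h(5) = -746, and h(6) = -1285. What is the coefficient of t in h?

-4

Write h(t) = at^3 + bt^2 + ct + d. Substituting each data point gives a linear system:
  27a + 9b + 3c + d = -166
  64a + 16b + 4c + d = -385
  125a + 25b + 5c + d = -746
  216a + 36b + 6c + d = -1285
Solving the system yields a = -6, b = 1, c = -4, d = -1.
So h(t) = -6t^3 + t^2 - 4t - 1.
The coefficient of t is -4.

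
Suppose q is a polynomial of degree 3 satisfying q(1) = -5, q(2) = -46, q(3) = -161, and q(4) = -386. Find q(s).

q(s) = -6s^3 - s^2 + 4s - 2

Write q(s) = as^3 + bs^2 + cs + d. Substituting each data point gives a linear system:
  a + b + c + d = -5
  8a + 4b + 2c + d = -46
  27a + 9b + 3c + d = -161
  64a + 16b + 4c + d = -386
Solving the system yields a = -6, b = -1, c = 4, d = -2.
So q(s) = -6s³ - s² + 4s - 2.
Check: q(2) = -46. ✓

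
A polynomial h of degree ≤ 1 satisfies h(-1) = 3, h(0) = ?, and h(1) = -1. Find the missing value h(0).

On equispaced nodes a degree-1 polynomial has vanishing second forward difference, so
  h(-1) - 2·h(0) + h(1) = 0.
Substituting the known values and solving for h(0):
  -2·h(0) = -2
  h(0) = 1.

1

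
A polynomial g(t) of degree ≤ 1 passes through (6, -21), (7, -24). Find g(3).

-12

Write g(t) = at + b. Substituting each data point gives a linear system:
  6a + b = -21
  7a + b = -24
Solving the system yields a = -3, b = -3.
So g(t) = -3t - 3.
Then g(3) = -12.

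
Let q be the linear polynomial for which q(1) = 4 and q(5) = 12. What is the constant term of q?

Write q(x) = ax + b. Substituting each data point gives a linear system:
  a + b = 4
  5a + b = 12
Solving the system yields a = 2, b = 2.
So q(x) = 2x + 2.
The constant term is 2.

2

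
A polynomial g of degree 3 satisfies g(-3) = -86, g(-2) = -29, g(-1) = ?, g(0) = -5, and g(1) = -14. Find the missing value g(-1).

-6

On equispaced nodes a degree-3 polynomial has vanishing fourth forward difference, so
  g(-3) - 4·g(-2) + 6·g(-1) - 4·g(0) + g(1) = 0.
Substituting the known values and solving for g(-1):
  6·g(-1) = -36
  g(-1) = -6.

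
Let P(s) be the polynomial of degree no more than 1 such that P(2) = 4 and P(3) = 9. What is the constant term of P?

Write P(s) = as + b. Substituting each data point gives a linear system:
  2a + b = 4
  3a + b = 9
Solving the system yields a = 5, b = -6.
So P(s) = 5s - 6.
The constant term is -6.

-6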